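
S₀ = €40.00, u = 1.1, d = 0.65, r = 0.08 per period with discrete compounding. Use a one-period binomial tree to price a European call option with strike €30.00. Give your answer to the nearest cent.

€12.39

Risk-neutral probability p = (1 + 0.08 − 0.65)/(1.1 − 0.65) = 0.4300/0.4500 = 0.9556
Terminal stock prices: S_u = 44, S_d = 26
Terminal payoffs (S − K): max(14, 0) = 14, max(-4, 0) = 0
Node 0 (S = 40): V_0 = 1/1.08·[0.9556·14.0000 + 0.0444·0.0000] = 12.3868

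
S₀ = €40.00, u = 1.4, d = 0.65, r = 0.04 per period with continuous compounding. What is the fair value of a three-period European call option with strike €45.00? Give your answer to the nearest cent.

Risk-neutral probability p = (e^0.04 − 0.65)/(1.4 − 0.65) = 0.3908/0.7500 = 0.5211
Terminal stock prices: S_uuu = 109.8, S_uud = 50.96, S_udd = 23.66, S_ddd = 10.98
Terminal payoffs (S − K): max(64.76, 0) = 64.76, max(5.96, 0) = 5.96, max(-21.34, 0) = 0, max(-34.02, 0) = 0
Node uu (S = 78.4): V_uu = e^(−0.04)·[0.5211·64.7600 + 0.4789·5.9600] = 35.1645
Node ud (S = 36.4): V_ud = e^(−0.04)·[0.5211·5.9600 + 0.4789·0.0000] = 2.9839
Node dd (S = 16.9): V_dd = e^(−0.04)·[0.5211·0.0000 + 0.4789·0.0000] = 0.0000
Node u (S = 56): V_u = e^(−0.04)·[0.5211·35.1645 + 0.4789·2.9839] = 18.9781
Node d (S = 26): V_d = e^(−0.04)·[0.5211·2.9839 + 0.4789·0.0000] = 1.4939
Node 0 (S = 40): V_0 = e^(−0.04)·[0.5211·18.9781 + 0.4789·1.4939] = 10.1887

€10.19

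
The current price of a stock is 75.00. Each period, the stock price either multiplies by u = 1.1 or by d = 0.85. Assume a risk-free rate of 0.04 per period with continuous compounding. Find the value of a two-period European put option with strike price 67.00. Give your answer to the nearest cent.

0.66

Risk-neutral probability p = (e^0.04 − 0.85)/(1.1 − 0.85) = 0.1908/0.2500 = 0.7632
Terminal stock prices: S_uu = 90.75, S_ud = 70.12, S_dd = 54.19
Terminal payoffs (K − S): max(-23.75, 0) = 0, max(-3.125, 0) = 0, max(12.81, 0) = 12.81
Node u (S = 82.5): V_u = e^(−0.04)·[0.7632·0.0000 + 0.2368·0.0000] = 0.0000
Node d (S = 63.75): V_d = e^(−0.04)·[0.7632·0.0000 + 0.2368·12.8125] = 2.9145
Node 0 (S = 75): V_0 = e^(−0.04)·[0.7632·0.0000 + 0.2368·2.9145] = 0.6630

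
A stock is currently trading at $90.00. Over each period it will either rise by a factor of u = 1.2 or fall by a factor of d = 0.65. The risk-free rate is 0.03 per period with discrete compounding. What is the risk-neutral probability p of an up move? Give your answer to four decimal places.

p = 0.6909

Risk-neutral probability p = (1 + 0.03 − 0.65)/(1.2 − 0.65) = 0.3800/0.5500 = 0.6909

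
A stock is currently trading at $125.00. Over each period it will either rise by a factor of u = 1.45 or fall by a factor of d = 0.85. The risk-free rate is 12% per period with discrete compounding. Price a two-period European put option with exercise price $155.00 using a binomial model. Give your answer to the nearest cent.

Risk-neutral probability p = (1 + 0.12 − 0.85)/(1.45 − 0.85) = 0.2700/0.6000 = 0.4500
Terminal stock prices: S_uu = 262.8, S_ud = 154.1, S_dd = 90.31
Terminal payoffs (K − S): max(-107.8, 0) = 0, max(0.9375, 0) = 0.9375, max(64.69, 0) = 64.69
Node u (S = 181.2): V_u = 1/1.12·[0.4500·0.0000 + 0.5500·0.9375] = 0.4604
Node d (S = 106.2): V_d = 1/1.12·[0.4500·0.9375 + 0.5500·64.6875] = 32.1429
Node 0 (S = 125): V_0 = 1/1.12·[0.4500·0.4604 + 0.5500·32.1429] = 15.9694

$15.97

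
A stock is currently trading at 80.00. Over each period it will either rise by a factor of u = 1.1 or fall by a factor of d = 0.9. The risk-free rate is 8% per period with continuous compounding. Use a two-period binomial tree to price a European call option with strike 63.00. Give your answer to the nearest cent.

26.31

Risk-neutral probability p = (e^0.08 − 0.9)/(1.1 − 0.9) = 0.1833/0.2000 = 0.9164
Terminal stock prices: S_uu = 96.8, S_ud = 79.2, S_dd = 64.8
Terminal payoffs (S − K): max(33.8, 0) = 33.8, max(16.2, 0) = 16.2, max(1.8, 0) = 1.8
Node u (S = 88): V_u = e^(−0.08)·[0.9164·33.8000 + 0.0836·16.2000] = 29.8437
Node d (S = 72): V_d = e^(−0.08)·[0.9164·16.2000 + 0.0836·1.8000] = 13.8437
Node 0 (S = 80): V_0 = e^(−0.08)·[0.9164·29.8437 + 0.0836·13.8437] = 26.3149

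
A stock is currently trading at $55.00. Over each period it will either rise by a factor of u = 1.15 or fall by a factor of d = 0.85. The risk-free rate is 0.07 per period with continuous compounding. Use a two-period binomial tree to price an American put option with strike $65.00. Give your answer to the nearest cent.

Risk-neutral probability p = (e^0.07 − 0.85)/(1.15 − 0.85) = 0.2225/0.3000 = 0.7417
Terminal stock prices: S_uu = 72.74, S_ud = 53.76, S_dd = 39.74
Terminal payoffs (K − S): max(-7.737, 0) = 0, max(11.24, 0) = 11.24, max(25.26, 0) = 25.26
Node u (S = 63.25): continuation = e^(−0.07)·[0.7417·0.0000 + 0.2583·11.2375] = 2.7065; exercise value = 1.7500 ≤ continuation, so V_u = 2.7065
Node d (S = 46.75): continuation = e^(−0.07)·[0.7417·11.2375 + 0.2583·25.2625] = 13.8556; exercise value = 18.2500 > continuation, so V_d = 18.2500 (exercise)
Node 0 (S = 55): continuation = e^(−0.07)·[0.7417·2.7065 + 0.2583·18.2500] = 6.2670; exercise value = 10.0000 > continuation, so V_0 = 10.0000 (exercise)

$10.00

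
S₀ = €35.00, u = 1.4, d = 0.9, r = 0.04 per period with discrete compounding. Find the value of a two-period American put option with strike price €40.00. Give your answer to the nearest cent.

€5.88

Risk-neutral probability p = (1 + 0.04 − 0.9)/(1.4 − 0.9) = 0.1400/0.5000 = 0.2800
Terminal stock prices: S_uu = 68.6, S_ud = 44.1, S_dd = 28.35
Terminal payoffs (K − S): max(-28.6, 0) = 0, max(-4.1, 0) = 0, max(11.65, 0) = 11.65
Node u (S = 49): continuation = 1/1.04·[0.2800·0.0000 + 0.7200·0.0000] = 0.0000; exercise value = 0.0000 ≤ continuation, so V_u = 0.0000
Node d (S = 31.5): continuation = 1/1.04·[0.2800·0.0000 + 0.7200·11.6500] = 8.0654; exercise value = 8.5000 > continuation, so V_d = 8.5000 (exercise)
Node 0 (S = 35): continuation = 1/1.04·[0.2800·0.0000 + 0.7200·8.5000] = 5.8846; exercise value = 5.0000 ≤ continuation, so V_0 = 5.8846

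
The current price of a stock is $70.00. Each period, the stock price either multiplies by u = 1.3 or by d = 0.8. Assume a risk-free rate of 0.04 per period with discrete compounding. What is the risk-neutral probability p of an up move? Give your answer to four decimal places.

Risk-neutral probability p = (1 + 0.04 − 0.8)/(1.3 − 0.8) = 0.2400/0.5000 = 0.4800

p = 0.4800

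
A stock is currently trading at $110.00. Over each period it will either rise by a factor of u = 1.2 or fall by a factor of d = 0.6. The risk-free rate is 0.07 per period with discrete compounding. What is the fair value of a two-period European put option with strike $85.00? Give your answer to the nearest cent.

$3.58

Risk-neutral probability p = (1 + 0.07 − 0.6)/(1.2 − 0.6) = 0.4700/0.6000 = 0.7833
Terminal stock prices: S_uu = 158.4, S_ud = 79.2, S_dd = 39.6
Terminal payoffs (K − S): max(-73.4, 0) = 0, max(5.8, 0) = 5.8, max(45.4, 0) = 45.4
Node u (S = 132): V_u = 1/1.07·[0.7833·0.0000 + 0.2167·5.8000] = 1.1745
Node d (S = 66): V_d = 1/1.07·[0.7833·5.8000 + 0.2167·45.4000] = 13.4393
Node 0 (S = 110): V_0 = 1/1.07·[0.7833·1.1745 + 0.2167·13.4393] = 3.5811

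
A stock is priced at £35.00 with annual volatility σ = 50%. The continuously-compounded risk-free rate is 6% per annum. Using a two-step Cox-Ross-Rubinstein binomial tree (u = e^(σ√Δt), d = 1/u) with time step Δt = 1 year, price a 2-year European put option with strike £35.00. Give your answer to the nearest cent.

£6.22

CRR parameters: u = e^(σ√Δt) = e^(0.5·√1) = 1.6487, d = 1/u = 0.6065
Per-period rate: rΔt = 0.06·1 = 0.06, so R = e^0.06 = 1.0618
Risk-neutral probability p = (e^0.06 − 0.6065)/(1.6487 − 0.6065) = 0.4553/1.0422 = 0.4369
Terminal stock prices: S_uu = 95.14, S_ud = 35, S_dd = 12.88
Terminal payoffs (K − S): max(-60.14, 0) = 0, max(0, 0) = 0, max(22.12, 0) = 22.12
Node u (S = 57.71): V_u = e^(−0.06)·[0.4369·0.0000 + 0.5631·0.0000] = 0.0000
Node d (S = 21.23): V_d = e^(−0.06)·[0.4369·0.0000 + 0.5631·22.1242] = 11.7332
Node 0 (S = 35): V_0 = e^(−0.06)·[0.4369·0.0000 + 0.5631·11.7332] = 6.2225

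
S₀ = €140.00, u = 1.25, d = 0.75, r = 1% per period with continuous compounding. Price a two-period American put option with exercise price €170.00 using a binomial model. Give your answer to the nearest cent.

Risk-neutral probability p = (e^0.01 − 0.75)/(1.25 − 0.75) = 0.2601/0.5000 = 0.5201
Terminal stock prices: S_uu = 218.8, S_ud = 131.2, S_dd = 78.75
Terminal payoffs (K − S): max(-48.75, 0) = 0, max(38.75, 0) = 38.75, max(91.25, 0) = 91.25
Node u (S = 175): continuation = e^(−0.01)·[0.5201·0.0000 + 0.4799·38.7500] = 18.4111; exercise value = 0.0000 ≤ continuation, so V_u = 18.4111
Node d (S = 105): continuation = e^(−0.01)·[0.5201·38.7500 + 0.4799·91.2500] = 63.3085; exercise value = 65.0000 > continuation, so V_d = 65.0000 (exercise)
Node 0 (S = 140): continuation = e^(−0.01)·[0.5201·18.4111 + 0.4799·65.0000] = 40.3634; exercise value = 30.0000 ≤ continuation, so V_0 = 40.3634

€40.36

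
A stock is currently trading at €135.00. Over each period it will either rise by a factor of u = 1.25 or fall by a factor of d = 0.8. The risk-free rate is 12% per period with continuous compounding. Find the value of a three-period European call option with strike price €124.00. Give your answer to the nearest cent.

Risk-neutral probability p = (e^0.12 − 0.8)/(1.25 − 0.8) = 0.3275/0.4500 = 0.7278
Terminal stock prices: S_uuu = 263.7, S_uud = 168.8, S_udd = 108, S_ddd = 69.12
Terminal payoffs (S − K): max(139.7, 0) = 139.7, max(44.75, 0) = 44.75, max(-16, 0) = 0, max(-54.88, 0) = 0
Node uu (S = 210.9): V_uu = e^(−0.12)·[0.7278·139.6719 + 0.2722·44.7500] = 100.9594
Node ud (S = 135): V_ud = e^(−0.12)·[0.7278·44.7500 + 0.2722·0.0000] = 28.8850
Node dd (S = 86.4): V_dd = e^(−0.12)·[0.7278·0.0000 + 0.2722·0.0000] = 0.0000
Node u (S = 168.8): V_u = e^(−0.12)·[0.7278·100.9594 + 0.2722·28.8850] = 72.1409
Node d (S = 108): V_d = e^(−0.12)·[0.7278·28.8850 + 0.2722·0.0000] = 18.6445
Node 0 (S = 135): V_0 = e^(−0.12)·[0.7278·72.1409 + 0.2722·18.6445] = 51.0668

€51.07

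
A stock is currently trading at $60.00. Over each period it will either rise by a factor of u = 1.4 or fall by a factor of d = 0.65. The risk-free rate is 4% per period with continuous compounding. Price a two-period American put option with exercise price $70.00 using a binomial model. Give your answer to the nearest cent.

Risk-neutral probability p = (e^0.04 − 0.65)/(1.4 − 0.65) = 0.3908/0.7500 = 0.5211
Terminal stock prices: S_uu = 117.6, S_ud = 54.6, S_dd = 25.35
Terminal payoffs (K − S): max(-47.6, 0) = 0, max(15.4, 0) = 15.4, max(44.65, 0) = 44.65
Node u (S = 84): continuation = e^(−0.04)·[0.5211·0.0000 + 0.4789·15.4000] = 7.0862; exercise value = 0.0000 ≤ continuation, so V_u = 7.0862
Node d (S = 39): continuation = e^(−0.04)·[0.5211·15.4000 + 0.4789·44.6500] = 28.2553; exercise value = 31.0000 > continuation, so V_d = 31.0000 (exercise)
Node 0 (S = 60): continuation = e^(−0.04)·[0.5211·7.0862 + 0.4789·31.0000] = 17.8120; exercise value = 10.0000 ≤ continuation, so V_0 = 17.8120

$17.81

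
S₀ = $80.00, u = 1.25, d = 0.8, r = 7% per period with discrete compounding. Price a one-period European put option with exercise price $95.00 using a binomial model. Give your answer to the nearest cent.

$11.59

Risk-neutral probability p = (1 + 0.07 − 0.8)/(1.25 − 0.8) = 0.2700/0.4500 = 0.6000
Terminal stock prices: S_u = 100, S_d = 64
Terminal payoffs (K − S): max(-5, 0) = 0, max(31, 0) = 31
Node 0 (S = 80): V_0 = 1/1.07·[0.6000·0.0000 + 0.4000·31.0000] = 11.5888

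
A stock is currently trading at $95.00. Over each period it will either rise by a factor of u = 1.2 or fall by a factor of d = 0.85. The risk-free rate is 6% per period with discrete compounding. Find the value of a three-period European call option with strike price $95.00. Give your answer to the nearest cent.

Risk-neutral probability p = (1 + 0.06 − 0.85)/(1.2 − 0.85) = 0.2100/0.3500 = 0.6000
Terminal stock prices: S_uuu = 164.2, S_uud = 116.3, S_udd = 82.36, S_ddd = 58.34
Terminal payoffs (S − K): max(69.16, 0) = 69.16, max(21.28, 0) = 21.28, max(-12.64, 0) = 0, max(-36.66, 0) = 0
Node uu (S = 136.8): V_uu = 1/1.06·[0.6000·69.1600 + 0.4000·21.2800] = 47.1774
Node ud (S = 96.9): V_ud = 1/1.06·[0.6000·21.2800 + 0.4000·0.0000] = 12.0453
Node dd (S = 68.64): V_dd = 1/1.06·[0.6000·0.0000 + 0.4000·0.0000] = 0.0000
Node u (S = 114): V_u = 1/1.06·[0.6000·47.1774 + 0.4000·12.0453] = 31.2496
Node d (S = 80.75): V_d = 1/1.06·[0.6000·12.0453 + 0.4000·0.0000] = 6.8181
Node 0 (S = 95): V_0 = 1/1.06·[0.6000·31.2496 + 0.4000·6.8181] = 20.2613

$20.26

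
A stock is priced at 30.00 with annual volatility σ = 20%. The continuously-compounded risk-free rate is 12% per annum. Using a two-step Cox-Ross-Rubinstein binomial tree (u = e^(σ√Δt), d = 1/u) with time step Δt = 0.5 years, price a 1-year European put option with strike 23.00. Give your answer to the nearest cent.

CRR parameters: u = e^(σ√Δt) = e^(0.2·√0.5) = 1.1519, d = 1/u = 0.8681
Per-period rate: rΔt = 0.12·0.5 = 0.06, so R = e^0.06 = 1.0618
Risk-neutral probability p = (e^0.06 − 0.8681)/(1.1519 − 0.8681) = 0.1937/0.2838 = 0.6826
Terminal stock prices: S_uu = 39.81, S_ud = 30, S_dd = 22.61
Terminal payoffs (K − S): max(-16.81, 0) = 0, max(-7, 0) = 0, max(0.3909, 0) = 0.3909
Node u (S = 34.56): V_u = e^(−0.06)·[0.6826·0.0000 + 0.3174·0.0000] = 0.0000
Node d (S = 26.04): V_d = e^(−0.06)·[0.6826·0.0000 + 0.3174·0.3909] = 0.1168
Node 0 (S = 30): V_0 = e^(−0.06)·[0.6826·0.0000 + 0.3174·0.1168] = 0.0349

0.03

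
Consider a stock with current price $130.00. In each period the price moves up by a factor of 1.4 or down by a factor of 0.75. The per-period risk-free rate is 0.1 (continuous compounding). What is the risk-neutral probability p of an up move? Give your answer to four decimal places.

p = 0.5464

Risk-neutral probability p = (e^0.1 − 0.75)/(1.4 − 0.75) = 0.3552/0.6500 = 0.5464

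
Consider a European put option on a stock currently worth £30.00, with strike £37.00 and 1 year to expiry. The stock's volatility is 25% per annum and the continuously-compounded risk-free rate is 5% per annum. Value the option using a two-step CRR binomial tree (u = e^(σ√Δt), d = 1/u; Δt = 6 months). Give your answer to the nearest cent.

£6.71

CRR parameters: u = e^(σ√Δt) = e^(0.25·√0.5) = 1.1934, d = 1/u = 0.8380
Per-period rate: rΔt = 0.05·0.5 = 0.025, so R = e^0.025 = 1.0253
Risk-neutral probability p = (e^0.025 − 0.8380)/(1.1934 − 0.8380) = 0.1873/0.3554 = 0.5272
Terminal stock prices: S_uu = 42.72, S_ud = 30, S_dd = 21.07
Terminal payoffs (K − S): max(-5.724, 0) = 0, max(7, 0) = 7, max(15.93, 0) = 15.93
Node u (S = 35.8): V_u = e^(−0.025)·[0.5272·0.0000 + 0.4728·7.0000] = 3.2282
Node d (S = 25.14): V_d = e^(−0.025)·[0.5272·7.0000 + 0.4728·15.9343] = 10.9475
Node 0 (S = 30): V_0 = e^(−0.025)·[0.5272·3.2282 + 0.4728·10.9475] = 6.7084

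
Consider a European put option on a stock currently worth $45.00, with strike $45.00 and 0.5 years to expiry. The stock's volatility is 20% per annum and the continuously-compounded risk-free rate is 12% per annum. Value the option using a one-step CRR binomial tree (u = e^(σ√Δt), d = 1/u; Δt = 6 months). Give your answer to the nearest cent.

$1.77

CRR parameters: u = e^(σ√Δt) = e^(0.2·√0.5) = 1.1519, d = 1/u = 0.8681
Per-period rate: rΔt = 0.12·0.5 = 0.06, so R = e^0.06 = 1.0618
Risk-neutral probability p = (e^0.06 − 0.8681)/(1.1519 − 0.8681) = 0.1937/0.2838 = 0.6826
Terminal stock prices: S_u = 51.84, S_d = 39.07
Terminal payoffs (K − S): max(-6.836, 0) = 0, max(5.934, 0) = 5.934
Node 0 (S = 45): V_0 = e^(−0.06)·[0.6826·0.0000 + 0.3174·5.9344] = 1.7739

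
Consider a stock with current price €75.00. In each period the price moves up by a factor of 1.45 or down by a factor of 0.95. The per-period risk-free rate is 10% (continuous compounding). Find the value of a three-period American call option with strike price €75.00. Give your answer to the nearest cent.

€22.04

Risk-neutral probability p = (e^0.1 − 0.95)/(1.45 − 0.95) = 0.1552/0.5000 = 0.3103
Terminal stock prices: S_uuu = 228.6, S_uud = 149.8, S_udd = 98.15, S_ddd = 64.3
Terminal payoffs (S − K): max(153.6, 0) = 153.6, max(74.8, 0) = 74.8, max(23.15, 0) = 23.15, max(-10.7, 0) = 0
Node uu (S = 157.7): continuation = e^(−0.1)·[0.3103·153.6469 + 0.6897·74.8031] = 89.8247; exercise value = 82.6875 ≤ continuation, so V_uu = 89.8247
Node ud (S = 103.3): continuation = e^(−0.1)·[0.3103·74.8031 + 0.6897·23.1469] = 35.4497; exercise value = 28.3125 ≤ continuation, so V_ud = 35.4497
Node dd (S = 67.69): continuation = e^(−0.1)·[0.3103·23.1469 + 0.6897·0.0000] = 6.4998; exercise value = 0.0000 ≤ continuation, so V_dd = 6.4998
Node u (S = 108.8): continuation = e^(−0.1)·[0.3103·89.8247 + 0.6897·35.4497] = 47.3452; exercise value = 33.7500 ≤ continuation, so V_u = 47.3452
Node d (S = 71.25): continuation = e^(−0.1)·[0.3103·35.4497 + 0.6897·6.4998] = 14.0107; exercise value = 0.0000 ≤ continuation, so V_d = 14.0107
Node 0 (S = 75): continuation = e^(−0.1)·[0.3103·47.3452 + 0.6897·14.0107] = 22.0380; exercise value = 0.0000 ≤ continuation, so V_0 = 22.0380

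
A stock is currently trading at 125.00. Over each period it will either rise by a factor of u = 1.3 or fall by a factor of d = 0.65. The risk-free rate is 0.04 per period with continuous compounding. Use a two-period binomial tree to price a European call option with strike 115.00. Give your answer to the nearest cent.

Risk-neutral probability p = (e^0.04 − 0.65)/(1.3 − 0.65) = 0.3908/0.6500 = 0.6012
Terminal stock prices: S_uu = 211.3, S_ud = 105.6, S_dd = 52.81
Terminal payoffs (S − K): max(96.25, 0) = 96.25, max(-9.375, 0) = 0, max(-62.19, 0) = 0
Node u (S = 162.5): V_u = e^(−0.04)·[0.6012·96.2500 + 0.3988·0.0000] = 55.6009
Node d (S = 81.25): V_d = e^(−0.04)·[0.6012·0.0000 + 0.3988·0.0000] = 0.0000
Node 0 (S = 125): V_0 = e^(−0.04)·[0.6012·55.6009 + 0.3988·0.0000] = 32.1191

32.12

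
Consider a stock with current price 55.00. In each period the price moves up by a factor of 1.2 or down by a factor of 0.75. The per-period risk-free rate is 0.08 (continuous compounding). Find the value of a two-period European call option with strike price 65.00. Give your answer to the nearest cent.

Risk-neutral probability p = (e^0.08 − 0.75)/(1.2 − 0.75) = 0.3333/0.4500 = 0.7406
Terminal stock prices: S_uu = 79.2, S_ud = 49.5, S_dd = 30.94
Terminal payoffs (S − K): max(14.2, 0) = 14.2, max(-15.5, 0) = 0, max(-34.06, 0) = 0
Node u (S = 66): V_u = e^(−0.08)·[0.7406·14.2000 + 0.2594·0.0000] = 9.7085
Node d (S = 41.25): V_d = e^(−0.08)·[0.7406·0.0000 + 0.2594·0.0000] = 0.0000
Node 0 (S = 55): V_0 = e^(−0.08)·[0.7406·9.7085 + 0.2594·0.0000] = 6.6376

6.64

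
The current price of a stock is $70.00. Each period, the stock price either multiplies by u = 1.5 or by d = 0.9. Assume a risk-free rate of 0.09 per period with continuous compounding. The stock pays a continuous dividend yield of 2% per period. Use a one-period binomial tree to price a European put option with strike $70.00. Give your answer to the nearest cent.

$4.56

Per-period risk-free factor R = e^0.09 = 1.0942; dividend-adjusted growth = e^(0.09−0.02) = 1.0725.
Risk-neutral probability p = (1.0725 − 0.9)/(1.5 − 0.9) = 0.1725/0.6000 = 0.2875
Terminal stock prices: S_u = 105, S_d = 63
Terminal payoffs (K − S): max(-35, 0) = 0, max(7, 0) = 7
Node 0 (S = 70): V_0 = e^(−0.09)·[0.2875·0.0000 + 0.7125·7.0000] = 4.5581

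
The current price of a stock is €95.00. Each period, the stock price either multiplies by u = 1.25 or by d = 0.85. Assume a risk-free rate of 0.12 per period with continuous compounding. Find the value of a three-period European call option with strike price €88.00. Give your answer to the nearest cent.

€34.50

Risk-neutral probability p = (e^0.12 − 0.85)/(1.25 − 0.85) = 0.2775/0.4000 = 0.6937
Terminal stock prices: S_uuu = 185.5, S_uud = 126.2, S_udd = 85.8, S_ddd = 58.34
Terminal payoffs (S − K): max(97.55, 0) = 97.55, max(38.17, 0) = 38.17, max(-2.203, 0) = 0, max(-29.66, 0) = 0
Node uu (S = 148.4): V_uu = e^(−0.12)·[0.6937·97.5469 + 0.3063·38.1719] = 70.3885
Node ud (S = 100.9): V_ud = e^(−0.12)·[0.6937·38.1719 + 0.3063·0.0000] = 23.4869
Node dd (S = 68.64): V_dd = e^(−0.12)·[0.6937·0.0000 + 0.3063·0.0000] = 0.0000
Node u (S = 118.8): V_u = e^(−0.12)·[0.6937·70.3885 + 0.3063·23.4869] = 49.6893
Node d (S = 80.75): V_d = e^(−0.12)·[0.6937·23.4869 + 0.3063·0.0000] = 14.4514
Node 0 (S = 95): V_0 = e^(−0.12)·[0.6937·49.6893 + 0.3063·14.4514] = 34.4989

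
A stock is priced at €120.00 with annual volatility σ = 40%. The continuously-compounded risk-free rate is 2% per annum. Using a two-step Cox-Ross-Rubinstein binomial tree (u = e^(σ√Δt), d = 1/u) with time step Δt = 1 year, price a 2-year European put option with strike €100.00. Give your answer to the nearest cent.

CRR parameters: u = e^(σ√Δt) = e^(0.4·√1) = 1.4918, d = 1/u = 0.6703
Per-period rate: rΔt = 0.02·1 = 0.02, so R = e^0.02 = 1.0202
Risk-neutral probability p = (e^0.02 − 0.6703)/(1.4918 − 0.6703) = 0.3499/0.8215 = 0.4259
Terminal stock prices: S_uu = 267.1, S_ud = 120, S_dd = 53.92
Terminal payoffs (K − S): max(-167.1, 0) = 0, max(-20, 0) = 0, max(46.08, 0) = 46.08
Node u (S = 179): V_u = e^(−0.02)·[0.4259·0.0000 + 0.5741·0.0000] = 0.0000
Node d (S = 80.44): V_d = e^(−0.02)·[0.4259·0.0000 + 0.5741·46.0805] = 25.9309
Node 0 (S = 120): V_0 = e^(−0.02)·[0.4259·0.0000 + 0.5741·25.9309] = 14.5920

€14.59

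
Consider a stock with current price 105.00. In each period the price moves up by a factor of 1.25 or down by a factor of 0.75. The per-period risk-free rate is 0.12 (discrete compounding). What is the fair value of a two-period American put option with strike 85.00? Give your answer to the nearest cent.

Risk-neutral probability p = (1 + 0.12 − 0.75)/(1.25 − 0.75) = 0.3700/0.5000 = 0.7400
Terminal stock prices: S_uu = 164.1, S_ud = 98.44, S_dd = 59.06
Terminal payoffs (K − S): max(-79.06, 0) = 0, max(-13.44, 0) = 0, max(25.94, 0) = 25.94
Node u (S = 131.2): continuation = 1/1.12·[0.7400·0.0000 + 0.2600·0.0000] = 0.0000; exercise value = 0.0000 ≤ continuation, so V_u = 0.0000
Node d (S = 78.75): continuation = 1/1.12·[0.7400·0.0000 + 0.2600·25.9375] = 6.0212; exercise value = 6.2500 > continuation, so V_d = 6.2500 (exercise)
Node 0 (S = 105): continuation = 1/1.12·[0.7400·0.0000 + 0.2600·6.2500] = 1.4509; exercise value = 0.0000 ≤ continuation, so V_0 = 1.4509

1.45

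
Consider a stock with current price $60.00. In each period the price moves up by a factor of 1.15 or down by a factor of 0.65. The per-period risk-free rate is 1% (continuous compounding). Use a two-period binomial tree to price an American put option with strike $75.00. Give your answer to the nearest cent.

$15.93

Risk-neutral probability p = (e^0.01 − 0.65)/(1.15 − 0.65) = 0.3601/0.5000 = 0.7201
Terminal stock prices: S_uu = 79.35, S_ud = 44.85, S_dd = 25.35
Terminal payoffs (K − S): max(-4.35, 0) = 0, max(30.15, 0) = 30.15, max(49.65, 0) = 49.65
Node u (S = 69): continuation = e^(−0.01)·[0.7201·0.0000 + 0.2799·30.1500] = 8.3550; exercise value = 6.0000 ≤ continuation, so V_u = 8.3550
Node d (S = 39): continuation = e^(−0.01)·[0.7201·30.1500 + 0.2799·49.6500] = 35.2537; exercise value = 36.0000 > continuation, so V_d = 36.0000 (exercise)
Node 0 (S = 60): continuation = e^(−0.01)·[0.7201·8.3550 + 0.2799·36.0000] = 15.9327; exercise value = 15.0000 ≤ continuation, so V_0 = 15.9327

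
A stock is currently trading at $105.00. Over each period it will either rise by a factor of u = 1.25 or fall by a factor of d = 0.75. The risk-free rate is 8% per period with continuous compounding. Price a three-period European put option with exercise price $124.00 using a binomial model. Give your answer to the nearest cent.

$11.43

Risk-neutral probability p = (e^0.08 − 0.75)/(1.25 − 0.75) = 0.3333/0.5000 = 0.6666
Terminal stock prices: S_uuu = 205.1, S_uud = 123, S_udd = 73.83, S_ddd = 44.3
Terminal payoffs (K − S): max(-81.08, 0) = 0, max(0.9531, 0) = 0.9531, max(50.17, 0) = 50.17, max(79.7, 0) = 79.7
Node uu (S = 164.1): V_uu = e^(−0.08)·[0.6666·0.0000 + 0.3334·0.9531] = 0.2934
Node ud (S = 98.44): V_ud = e^(−0.08)·[0.6666·0.9531 + 0.3334·50.1719] = 16.0289
Node dd (S = 59.06): V_dd = e^(−0.08)·[0.6666·50.1719 + 0.3334·79.7031] = 55.4039
Node u (S = 131.2): V_u = e^(−0.08)·[0.6666·0.2934 + 0.3334·16.0289] = 5.1141
Node d (S = 78.75): V_d = e^(−0.08)·[0.6666·16.0289 + 0.3334·55.4039] = 26.9158
Node 0 (S = 105): V_0 = e^(−0.08)·[0.6666·5.1141 + 0.3334·26.9158] = 11.4313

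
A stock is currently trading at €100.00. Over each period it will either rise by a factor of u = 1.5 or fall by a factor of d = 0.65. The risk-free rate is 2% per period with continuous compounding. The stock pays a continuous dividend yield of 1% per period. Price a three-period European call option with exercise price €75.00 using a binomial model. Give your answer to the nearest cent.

€39.61

Per-period risk-free factor R = e^0.02 = 1.0202; dividend-adjusted growth = e^(0.02−0.01) = 1.0101.
Risk-neutral probability p = (1.0101 − 0.65)/(1.5 − 0.65) = 0.3601/0.8500 = 0.4236
Terminal stock prices: S_uuu = 337.5, S_uud = 146.2, S_udd = 63.38, S_ddd = 27.46
Terminal payoffs (S − K): max(262.5, 0) = 262.5, max(71.25, 0) = 71.25, max(-11.62, 0) = 0, max(-47.54, 0) = 0
Node uu (S = 225): V_uu = e^(−0.02)·[0.4236·262.5000 + 0.5764·71.2500] = 149.2463
Node ud (S = 97.5): V_ud = e^(−0.02)·[0.4236·71.2500 + 0.5764·0.0000] = 29.5831
Node dd (S = 42.25): V_dd = e^(−0.02)·[0.4236·0.0000 + 0.5764·0.0000] = 0.0000
Node u (S = 150): V_u = e^(−0.02)·[0.4236·149.2463 + 0.5764·29.5831] = 78.6816
Node d (S = 65): V_d = e^(−0.02)·[0.4236·29.5831 + 0.5764·0.0000] = 12.2829
Node 0 (S = 100): V_0 = e^(−0.02)·[0.4236·78.6816 + 0.5764·12.2829] = 39.6085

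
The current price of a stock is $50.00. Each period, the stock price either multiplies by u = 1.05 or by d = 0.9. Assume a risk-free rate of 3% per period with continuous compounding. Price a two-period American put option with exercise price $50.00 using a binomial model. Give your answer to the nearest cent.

Risk-neutral probability p = (e^0.03 − 0.9)/(1.05 − 0.9) = 0.1305/0.1500 = 0.8697
Terminal stock prices: S_uu = 55.12, S_ud = 47.25, S_dd = 40.5
Terminal payoffs (K − S): max(-5.125, 0) = 0, max(2.75, 0) = 2.75, max(9.5, 0) = 9.5
Node u (S = 52.5): continuation = e^(−0.03)·[0.8697·0.0000 + 0.1303·2.7500] = 0.3477; exercise value = 0.0000 ≤ continuation, so V_u = 0.3477
Node d (S = 45): continuation = e^(−0.03)·[0.8697·2.7500 + 0.1303·9.5000] = 3.5223; exercise value = 5.0000 > continuation, so V_d = 5.0000 (exercise)
Node 0 (S = 50): continuation = e^(−0.03)·[0.8697·0.3477 + 0.1303·5.0000] = 0.9258; exercise value = 0.0000 ≤ continuation, so V_0 = 0.9258

$0.93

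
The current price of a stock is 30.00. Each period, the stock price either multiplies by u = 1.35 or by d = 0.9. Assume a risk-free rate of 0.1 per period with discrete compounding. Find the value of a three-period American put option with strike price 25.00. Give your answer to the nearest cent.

Risk-neutral probability p = (1 + 0.1 − 0.9)/(1.35 − 0.9) = 0.2000/0.4500 = 0.4444
Terminal stock prices: S_uuu = 73.81, S_uud = 49.21, S_udd = 32.8, S_ddd = 21.87
Terminal payoffs (K − S): max(-48.81, 0) = 0, max(-24.21, 0) = 0, max(-7.805, 0) = 0, max(3.13, 0) = 3.13
Node uu (S = 54.68): continuation = 1/1.1·[0.4444·0.0000 + 0.5556·0.0000] = 0.0000; exercise value = 0.0000 ≤ continuation, so V_uu = 0.0000
Node ud (S = 36.45): continuation = 1/1.1·[0.4444·0.0000 + 0.5556·0.0000] = 0.0000; exercise value = 0.0000 ≤ continuation, so V_ud = 0.0000
Node dd (S = 24.3): continuation = 1/1.1·[0.4444·0.0000 + 0.5556·3.1300] = 1.5808; exercise value = 0.7000 ≤ continuation, so V_dd = 1.5808
Node u (S = 40.5): continuation = 1/1.1·[0.4444·0.0000 + 0.5556·0.0000] = 0.0000; exercise value = 0.0000 ≤ continuation, so V_u = 0.0000
Node d (S = 27): continuation = 1/1.1·[0.4444·0.0000 + 0.5556·1.5808] = 0.7984; exercise value = 0.0000 ≤ continuation, so V_d = 0.7984
Node 0 (S = 30): continuation = 1/1.1·[0.4444·0.0000 + 0.5556·0.7984] = 0.4032; exercise value = 0.0000 ≤ continuation, so V_0 = 0.4032

0.40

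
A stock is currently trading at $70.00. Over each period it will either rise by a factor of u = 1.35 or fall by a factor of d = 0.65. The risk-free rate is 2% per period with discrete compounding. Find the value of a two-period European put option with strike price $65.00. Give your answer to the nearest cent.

Risk-neutral probability p = (1 + 0.02 − 0.65)/(1.35 − 0.65) = 0.3700/0.7000 = 0.5286
Terminal stock prices: S_uu = 127.6, S_ud = 61.43, S_dd = 29.58
Terminal payoffs (K − S): max(-62.58, 0) = 0, max(3.575, 0) = 3.575, max(35.42, 0) = 35.42
Node u (S = 94.5): V_u = 1/1.02·[0.5286·0.0000 + 0.4714·3.5750] = 1.6523
Node d (S = 45.5): V_d = 1/1.02·[0.5286·3.5750 + 0.4714·35.4250] = 18.2255
Node 0 (S = 70): V_0 = 1/1.02·[0.5286·1.6523 + 0.4714·18.2255] = 9.2798

$9.28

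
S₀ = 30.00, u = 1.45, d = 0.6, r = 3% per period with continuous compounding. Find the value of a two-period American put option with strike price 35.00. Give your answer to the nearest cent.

Risk-neutral probability p = (e^0.03 − 0.6)/(1.45 − 0.6) = 0.4305/0.8500 = 0.5064
Terminal stock prices: S_uu = 63.08, S_ud = 26.1, S_dd = 10.8
Terminal payoffs (K − S): max(-28.08, 0) = 0, max(8.9, 0) = 8.9, max(24.2, 0) = 24.2
Node u (S = 43.5): continuation = e^(−0.03)·[0.5064·0.0000 + 0.4936·8.9000] = 4.2631; exercise value = 0.0000 ≤ continuation, so V_u = 4.2631
Node d (S = 18): continuation = e^(−0.03)·[0.5064·8.9000 + 0.4936·24.2000] = 15.9656; exercise value = 17.0000 > continuation, so V_d = 17.0000 (exercise)
Node 0 (S = 30): continuation = e^(−0.03)·[0.5064·4.2631 + 0.4936·17.0000] = 10.2380; exercise value = 5.0000 ≤ continuation, so V_0 = 10.2380

10.24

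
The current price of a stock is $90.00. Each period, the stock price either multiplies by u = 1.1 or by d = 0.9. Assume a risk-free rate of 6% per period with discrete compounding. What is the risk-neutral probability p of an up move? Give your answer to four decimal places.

p = 0.8000

Risk-neutral probability p = (1 + 0.06 − 0.9)/(1.1 − 0.9) = 0.1600/0.2000 = 0.8000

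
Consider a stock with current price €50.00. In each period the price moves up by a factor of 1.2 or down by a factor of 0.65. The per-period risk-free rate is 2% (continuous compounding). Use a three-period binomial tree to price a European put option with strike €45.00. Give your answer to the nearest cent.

Risk-neutral probability p = (e^0.02 − 0.65)/(1.2 − 0.65) = 0.3702/0.5500 = 0.6731
Terminal stock prices: S_uuu = 86.4, S_uud = 46.8, S_udd = 25.35, S_ddd = 13.73
Terminal payoffs (K − S): max(-41.4, 0) = 0, max(-1.8, 0) = 0, max(19.65, 0) = 19.65, max(31.27, 0) = 31.27
Node uu (S = 72): V_uu = e^(−0.02)·[0.6731·0.0000 + 0.3269·0.0000] = 0.0000
Node ud (S = 39): V_ud = e^(−0.02)·[0.6731·0.0000 + 0.3269·19.6500] = 6.2965
Node dd (S = 21.13): V_dd = e^(−0.02)·[0.6731·19.6500 + 0.3269·31.2687] = 22.9839
Node u (S = 60): V_u = e^(−0.02)·[0.6731·0.0000 + 0.3269·6.2965] = 2.0176
Node d (S = 32.5): V_d = e^(−0.02)·[0.6731·6.2965 + 0.3269·22.9839] = 11.5190
Node 0 (S = 50): V_0 = e^(−0.02)·[0.6731·2.0176 + 0.3269·11.5190] = 5.0222

€5.02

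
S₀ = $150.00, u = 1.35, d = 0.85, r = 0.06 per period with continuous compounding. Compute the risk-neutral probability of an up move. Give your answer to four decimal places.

Risk-neutral probability p = (e^0.06 − 0.85)/(1.35 − 0.85) = 0.2118/0.5000 = 0.4237

p = 0.4237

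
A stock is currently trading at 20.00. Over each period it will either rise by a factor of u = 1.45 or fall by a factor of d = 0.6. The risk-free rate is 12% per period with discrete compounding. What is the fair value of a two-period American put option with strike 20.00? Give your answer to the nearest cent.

3.27

Risk-neutral probability p = (1 + 0.12 − 0.6)/(1.45 − 0.6) = 0.5200/0.8500 = 0.6118
Terminal stock prices: S_uu = 42.05, S_ud = 17.4, S_dd = 7.2
Terminal payoffs (K − S): max(-22.05, 0) = 0, max(2.6, 0) = 2.6, max(12.8, 0) = 12.8
Node u (S = 29): continuation = 1/1.12·[0.6118·0.0000 + 0.3882·2.6000] = 0.9013; exercise value = 0.0000 ≤ continuation, so V_u = 0.9013
Node d (S = 12): continuation = 1/1.12·[0.6118·2.6000 + 0.3882·12.8000] = 5.8571; exercise value = 8.0000 > continuation, so V_d = 8.0000 (exercise)
Node 0 (S = 20): continuation = 1/1.12·[0.6118·0.9013 + 0.3882·8.0000] = 3.2654; exercise value = 0.0000 ≤ continuation, so V_0 = 3.2654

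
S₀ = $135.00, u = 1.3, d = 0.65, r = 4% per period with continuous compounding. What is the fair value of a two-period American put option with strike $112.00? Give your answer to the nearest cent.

$9.29

Risk-neutral probability p = (e^0.04 − 0.65)/(1.3 − 0.65) = 0.3908/0.6500 = 0.6012
Terminal stock prices: S_uu = 228.2, S_ud = 114.1, S_dd = 57.04
Terminal payoffs (K − S): max(-116.2, 0) = 0, max(-2.075, 0) = 0, max(54.96, 0) = 54.96
Node u (S = 175.5): continuation = e^(−0.04)·[0.6012·0.0000 + 0.3988·0.0000] = 0.0000; exercise value = 0.0000 ≤ continuation, so V_u = 0.0000
Node d (S = 87.75): continuation = e^(−0.04)·[0.6012·0.0000 + 0.3988·54.9625] = 21.0571; exercise value = 24.2500 > continuation, so V_d = 24.2500 (exercise)
Node 0 (S = 135): continuation = e^(−0.04)·[0.6012·0.0000 + 0.3988·24.2500] = 9.2906; exercise value = 0.0000 ≤ continuation, so V_0 = 9.2906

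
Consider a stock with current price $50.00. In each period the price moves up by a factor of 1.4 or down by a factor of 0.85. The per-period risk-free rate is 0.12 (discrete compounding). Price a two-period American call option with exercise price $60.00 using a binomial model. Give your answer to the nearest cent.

Risk-neutral probability p = (1 + 0.12 − 0.85)/(1.4 − 0.85) = 0.2700/0.5500 = 0.4909
Terminal stock prices: S_uu = 98, S_ud = 59.5, S_dd = 36.12
Terminal payoffs (S − K): max(38, 0) = 38, max(-0.5, 0) = 0, max(-23.88, 0) = 0
Node u (S = 70): continuation = 1/1.12·[0.4909·38.0000 + 0.5091·0.0000] = 16.6558; exercise value = 10.0000 ≤ continuation, so V_u = 16.6558
Node d (S = 42.5): continuation = 1/1.12·[0.4909·0.0000 + 0.5091·0.0000] = 0.0000; exercise value = 0.0000 ≤ continuation, so V_d = 0.0000
Node 0 (S = 50): continuation = 1/1.12·[0.4909·16.6558 + 0.5091·0.0000] = 7.3005; exercise value = 0.0000 ≤ continuation, so V_0 = 7.3005

$7.30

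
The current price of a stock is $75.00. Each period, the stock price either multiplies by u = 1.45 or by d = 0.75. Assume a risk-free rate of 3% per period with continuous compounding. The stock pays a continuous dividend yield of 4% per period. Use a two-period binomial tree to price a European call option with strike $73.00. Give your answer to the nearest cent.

$13.01

Per-period risk-free factor R = e^0.03 = 1.0305; dividend-adjusted growth = e^(0.03−0.04) = 0.9900.
Risk-neutral probability p = (0.9900 − 0.75)/(1.45 − 0.75) = 0.2400/0.7000 = 0.3429
Terminal stock prices: S_uu = 157.7, S_ud = 81.56, S_dd = 42.19
Terminal payoffs (S − K): max(84.69, 0) = 84.69, max(8.562, 0) = 8.562, max(-30.81, 0) = 0
Node u (S = 108.8): V_u = e^(−0.03)·[0.3429·84.6875 + 0.6571·8.5625] = 33.6433
Node d (S = 56.25): V_d = e^(−0.03)·[0.3429·8.5625 + 0.6571·0.0000] = 2.8495
Node 0 (S = 75): V_0 = e^(−0.03)·[0.3429·33.6433 + 0.6571·2.8495] = 13.0133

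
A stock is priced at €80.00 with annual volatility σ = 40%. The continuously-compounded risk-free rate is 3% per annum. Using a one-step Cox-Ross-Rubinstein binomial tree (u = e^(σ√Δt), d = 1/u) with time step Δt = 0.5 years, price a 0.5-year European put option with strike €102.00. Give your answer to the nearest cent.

€22.35

CRR parameters: u = e^(σ√Δt) = e^(0.4·√0.5) = 1.3269, d = 1/u = 0.7536
Per-period rate: rΔt = 0.03·0.5 = 0.015, so R = e^0.015 = 1.0151
Risk-neutral probability p = (e^0.015 − 0.7536)/(1.3269 − 0.7536) = 0.2615/0.5733 = 0.4561
Terminal stock prices: S_u = 106.2, S_d = 60.29
Terminal payoffs (K − S): max(-4.152, 0) = 0, max(41.71, 0) = 41.71
Node 0 (S = 80): V_0 = e^(−0.015)·[0.4561·0.0000 + 0.5439·41.7089] = 22.3469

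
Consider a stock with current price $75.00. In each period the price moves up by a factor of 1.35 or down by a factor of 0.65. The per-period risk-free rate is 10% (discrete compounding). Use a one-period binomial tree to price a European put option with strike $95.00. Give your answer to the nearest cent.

Risk-neutral probability p = (1 + 0.1 − 0.65)/(1.35 − 0.65) = 0.4500/0.7000 = 0.6429
Terminal stock prices: S_u = 101.2, S_d = 48.75
Terminal payoffs (K − S): max(-6.25, 0) = 0, max(46.25, 0) = 46.25
Node 0 (S = 75): V_0 = 1/1.1·[0.6429·0.0000 + 0.3571·46.2500] = 15.0162

$15.02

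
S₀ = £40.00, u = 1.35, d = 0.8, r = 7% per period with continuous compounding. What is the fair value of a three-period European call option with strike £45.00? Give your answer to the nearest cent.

Risk-neutral probability p = (e^0.07 − 0.8)/(1.35 − 0.8) = 0.2725/0.5500 = 0.4955
Terminal stock prices: S_uuu = 98.42, S_uud = 58.32, S_udd = 34.56, S_ddd = 20.48
Terminal payoffs (S − K): max(53.42, 0) = 53.42, max(13.32, 0) = 13.32, max(-10.44, 0) = 0, max(-24.52, 0) = 0
Node uu (S = 72.9): V_uu = e^(−0.07)·[0.4955·53.4150 + 0.5045·13.3200] = 30.9423
Node ud (S = 43.2): V_ud = e^(−0.07)·[0.4955·13.3200 + 0.5045·0.0000] = 6.1535
Node dd (S = 25.6): V_dd = e^(−0.07)·[0.4955·0.0000 + 0.5045·0.0000] = 0.0000
Node u (S = 54): V_u = e^(−0.07)·[0.4955·30.9423 + 0.5045·6.1535] = 17.1892
Node d (S = 32): V_d = e^(−0.07)·[0.4955·6.1535 + 0.5045·0.0000] = 2.8427
Node 0 (S = 40): V_0 = e^(−0.07)·[0.4955·17.1892 + 0.5045·2.8427] = 9.2782

£9.28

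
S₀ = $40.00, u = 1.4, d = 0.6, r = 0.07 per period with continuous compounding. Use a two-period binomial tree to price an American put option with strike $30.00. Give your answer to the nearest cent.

Risk-neutral probability p = (e^0.07 − 0.6)/(1.4 − 0.6) = 0.4725/0.8000 = 0.5906
Terminal stock prices: S_uu = 78.4, S_ud = 33.6, S_dd = 14.4
Terminal payoffs (K − S): max(-48.4, 0) = 0, max(-3.6, 0) = 0, max(15.6, 0) = 15.6
Node u (S = 56): continuation = e^(−0.07)·[0.5906·0.0000 + 0.4094·0.0000] = 0.0000; exercise value = 0.0000 ≤ continuation, so V_u = 0.0000
Node d (S = 24): continuation = e^(−0.07)·[0.5906·0.0000 + 0.4094·15.6000] = 5.9544; exercise value = 6.0000 > continuation, so V_d = 6.0000 (exercise)
Node 0 (S = 40): continuation = e^(−0.07)·[0.5906·0.0000 + 0.4094·6.0000] = 2.2901; exercise value = 0.0000 ≤ continuation, so V_0 = 2.2901

$2.29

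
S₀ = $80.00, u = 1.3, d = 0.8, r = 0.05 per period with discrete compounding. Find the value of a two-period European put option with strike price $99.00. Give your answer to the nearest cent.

Risk-neutral probability p = (1 + 0.05 − 0.8)/(1.3 − 0.8) = 0.2500/0.5000 = 0.5000
Terminal stock prices: S_uu = 135.2, S_ud = 83.2, S_dd = 51.2
Terminal payoffs (K − S): max(-36.2, 0) = 0, max(15.8, 0) = 15.8, max(47.8, 0) = 47.8
Node u (S = 104): V_u = 1/1.05·[0.5000·0.0000 + 0.5000·15.8000] = 7.5238
Node d (S = 64): V_d = 1/1.05·[0.5000·15.8000 + 0.5000·47.8000] = 30.2857
Node 0 (S = 80): V_0 = 1/1.05·[0.5000·7.5238 + 0.5000·30.2857] = 18.0045

$18.00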